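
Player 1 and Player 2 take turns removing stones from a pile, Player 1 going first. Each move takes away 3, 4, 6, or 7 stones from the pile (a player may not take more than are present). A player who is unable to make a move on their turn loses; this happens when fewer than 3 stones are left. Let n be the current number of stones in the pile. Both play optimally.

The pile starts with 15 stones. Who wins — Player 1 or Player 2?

Label each position W (a win for the player to move) or L (a loss). A position with no legal move is L; any other position is W exactly when some move reaches an L, and L when every move reaches a W.
n=0: no move → L
n=1: no move → L
n=2: no move → L
n=3: W (go to 0, an L position)
n=4: W (go to 1, an L position)
n=5: W (go to 2, an L position)
n=6: W (go to 2, an L position)
n=7: W (go to 1, an L position)
n=8: W (go to 2, an L position)
n=9: W (go to 2, an L position)
n=10: L (options 7(W), 6(W), 4(W), 3(W) are all W)
n=11: L (options 8(W), 7(W), 5(W), 4(W) are all W)
n=12: L (options 9(W), 8(W), 6(W), 5(W) are all W)
n=13: W (go to 10, an L position)
n=14: W (go to 11, an L position)
n=15: W (go to 12, an L position)
The starting position 15 is W: Player 1 should remove 3, leaving 12, handing over an L position.

Player 1 wins.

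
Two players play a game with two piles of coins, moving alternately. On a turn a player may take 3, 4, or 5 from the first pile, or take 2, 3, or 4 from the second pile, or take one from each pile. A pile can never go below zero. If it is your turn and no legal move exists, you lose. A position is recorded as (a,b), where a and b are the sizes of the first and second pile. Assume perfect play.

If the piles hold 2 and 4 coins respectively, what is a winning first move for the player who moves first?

Work bottom-up. With no move the player to move loses. Otherwise the position is W if at least one move leads to an L position for the opponent, and L if every move leads to a W.
No move ever increases a pile, so every position that can arise here has a ≤ 2 and b ≤ 4; it is enough to label the cells with 0 ≤ a ≤ 2 and 0 ≤ b ≤ 4.
Every move lowers a or b (never raises either), so fill the grid row by row in increasing a, and left to right within a row: each cell's successors are then already labelled.
      b=0  b=1  b=2  b=3  b=4
a=0:    L    L    W    W    W
a=1:    L    W    W    W    W
a=2:    L    W    W    W    W
Cells with no legal move (terminal, hence L): (0,0), (0,1), (1,0), (2,0).
Every other cell has at least one move into one of the L cells above, so it is W.
From (2,4), the L positions reachable in one move are: (2,0).

Move to (2,0).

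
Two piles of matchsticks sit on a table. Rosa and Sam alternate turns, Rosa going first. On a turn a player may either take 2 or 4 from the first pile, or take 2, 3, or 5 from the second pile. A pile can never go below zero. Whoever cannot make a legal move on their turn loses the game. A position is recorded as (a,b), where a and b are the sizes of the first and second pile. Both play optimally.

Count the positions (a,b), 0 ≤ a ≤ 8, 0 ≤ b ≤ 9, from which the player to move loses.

29

Compute win/loss labels from the base case upward. A position with no move is L. Any other position is W if it can reach an L in one move, else L.
Every move lowers a or b (never raises either), so fill the grid row by row in increasing a, and left to right within a row: each cell's successors are then already labelled.
      b=0  b=1  b=2  b=3  b=4  b=5  b=6  b=7  b=8  b=9
a=0:    L    L    W    W    W    W    W    L    L    W
a=1:    L    L    W    W    W    W    W    L    L    W
a=2:    W    W    L    L    W    W    W    W    W    L
a=3:    W    W    L    L    W    W    W    W    W    L
a=4:    W    W    W    W    L    L    W    W    W    W
a=5:    W    W    W    W    L    L    W    W    W    W
a=6:    L    L    W    W    W    W    W    L    L    W
a=7:    L    L    W    W    W    W    W    L    L    W
a=8:    W    W    L    L    W    W    W    W    W    L
Cells with no legal move (terminal, hence L): (0,0), (0,1), (1,0), (1,1).
The remaining L cells, each justified by listing all of its moves:
(0,7): L (options (0,5)(W), (0,4)(W), (0,2)(W) are all W)
(0,8): L (options (0,6)(W), (0,5)(W), (0,3)(W) are all W)
(1,7): L (options (1,5)(W), (1,4)(W), (1,2)(W) are all W)
(1,8): L (options (1,6)(W), (1,5)(W), (1,3)(W) are all W)
(2,2): L (options (0,2)(W), (2,0)(W) are all W)
(2,3): L (options (0,3)(W), (2,1)(W), (2,0)(W) are all W)
(2,9): L (options (0,9)(W), (2,7)(W), (2,6)(W), (2,4)(W) are all W)
(3,2): L (options (1,2)(W), (3,0)(W) are all W)
(3,3): L (options (1,3)(W), (3,1)(W), (3,0)(W) are all W)
(3,9): L (options (1,9)(W), (3,7)(W), (3,6)(W), (3,4)(W) are all W)
(4,4): L (options (2,4)(W), (0,4)(W), (4,2)(W), (4,1)(W) are all W)
(4,5): L (options (2,5)(W), (0,5)(W), (4,3)(W), (4,2)(W), (4,0)(W) are all W)
(5,4): L (options (3,4)(W), (1,4)(W), (5,2)(W), (5,1)(W) are all W)
(5,5): L (options (3,5)(W), (1,5)(W), (5,3)(W), (5,2)(W), (5,0)(W) are all W)
(6,0): L (options (4,0)(W), (2,0)(W) are all W)
(6,1): L (options (4,1)(W), (2,1)(W) are all W)
(6,7): L (options (4,7)(W), (2,7)(W), (6,5)(W), (6,4)(W), (6,2)(W) are all W)
(6,8): L (options (4,8)(W), (2,8)(W), (6,6)(W), (6,5)(W), (6,3)(W) are all W)
(7,0): L (options (5,0)(W), (3,0)(W) are all W)
(7,1): L (options (5,1)(W), (3,1)(W) are all W)
(7,7): L (options (5,7)(W), (3,7)(W), (7,5)(W), (7,4)(W), (7,2)(W) are all W)
(7,8): L (options (5,8)(W), (3,8)(W), (7,6)(W), (7,5)(W), (7,3)(W) are all W)
(8,2): L (options (6,2)(W), (4,2)(W), (8,0)(W) are all W)
(8,3): L (options (6,3)(W), (4,3)(W), (8,1)(W), (8,0)(W) are all W)
(8,9): L (options (6,9)(W), (4,9)(W), (8,7)(W), (8,6)(W), (8,4)(W) are all W)
Every other cell has at least one move into one of the L cells above, so it is W.
L cells per row: a=0: 4, a=1: 4, a=2: 3, a=3: 3, a=4: 2, a=5: 2, a=6: 4, a=7: 4, a=8: 3; total 29.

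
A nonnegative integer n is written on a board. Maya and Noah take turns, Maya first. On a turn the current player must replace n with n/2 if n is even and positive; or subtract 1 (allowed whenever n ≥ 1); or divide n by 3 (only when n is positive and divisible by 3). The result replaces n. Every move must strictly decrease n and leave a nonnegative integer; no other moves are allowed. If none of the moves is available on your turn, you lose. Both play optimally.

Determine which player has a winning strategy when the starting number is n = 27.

Build the W/L table. Terminal = L. A non-terminal position is W if it has a move to some L; otherwise it is L.
n=0: no move → L
n=1: →0(L), so W
n=2: →1(W) only, which is W, so L
n=3: →2(L), so W
n=4: →2(L), so W
n=5: →4(W) only, which is W, so L
n=6: →2(L), so W
n=7: →6(W) only, which is W, so L
n=8: →7(L), so W
n=9: →3(W), 8(W) — all W, so L
n=10: →5(L), so W
n=11: →10(W) only, which is W, so L
n=12: →11(L), so W
n=13: →12(W) only, which is W, so L
n=14: →7(L), so W
n=15: →5(L), so W
n=16: →8(W), 15(W) — all W, so L
n=17: →16(L), so W
n=18: →9(L), so W
n=19: →18(W) only, which is W, so L
n=20: →19(L), so W
n=21: →7(L), so W
n=22: →11(L), so W
n=23: →22(W) only, which is W, so L
n=24: →23(L), so W
n=25: →24(W) only, which is W, so L
n=26: →13(L), so W
n=27: →9(L), so W
From 27 Maya can move to 9, reaching an L position.

Maya wins.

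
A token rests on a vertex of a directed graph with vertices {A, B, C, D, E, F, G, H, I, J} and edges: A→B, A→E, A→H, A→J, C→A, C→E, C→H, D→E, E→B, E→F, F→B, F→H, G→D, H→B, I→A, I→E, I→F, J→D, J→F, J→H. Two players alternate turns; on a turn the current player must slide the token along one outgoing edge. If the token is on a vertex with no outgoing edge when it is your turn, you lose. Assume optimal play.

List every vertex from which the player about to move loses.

Label each position W (a win for the player to move) or L (a loss). A position with no legal move is L; any other position is W exactly when some move reaches an L, and L when every move reaches a W.
Every edge goes from a vertex to one that appears earlier in the order B, H, F, E, D, J, A, I, G, C, so processing vertices in that order labels each vertex after all of its successors.
B: no outgoing edge → L
H: W (go to B, an L position)
F: W (go to B, an L position)
E: W (go to B, an L position)
D: L (sole option E(W) is W)
J: W (go to D, an L position)
A: W (go to B, an L position)
I: L (options A(W), E(W), F(W) are all W)
G: W (go to D, an L position)
C: L (options A(W), E(W), H(W) are all W)
Reading off the rows marked L gives the requested list; there are 4 such vertices.

B, C, D, I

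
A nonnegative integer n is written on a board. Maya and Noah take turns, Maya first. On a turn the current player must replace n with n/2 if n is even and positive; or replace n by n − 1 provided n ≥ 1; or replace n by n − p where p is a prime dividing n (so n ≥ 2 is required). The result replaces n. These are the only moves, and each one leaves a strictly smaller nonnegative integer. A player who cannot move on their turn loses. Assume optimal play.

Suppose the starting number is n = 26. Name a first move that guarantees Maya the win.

Move to 24.

Positions with no move are L. A position that does have a move is losing for the player to move precisely when every available move leads to a winning position for the opponent. Fill in the labels:
n=0: no move → L
n=1: →0(L), so W
n=2: →0(L), so W
n=3: →0(L), so W
n=4: →2(W), 3(W) — all W, so L
n=5: →0(L), so W
n=6: →4(L), so W
n=7: →0(L), so W
n=8: →4(L), so W
n=9: →6(W), 8(W) — all W, so L
n=10: →9(L), so W
n=11: →0(L), so W
n=12: →9(L), so W
n=13: →0(L), so W
n=14: →7(W), 12(W), 13(W) — all W, so L
n=15: →14(L), so W
n=16: →14(L), so W
n=17: →0(L), so W
n=18: →9(L), so W
n=19: →0(L), so W
n=20: →10(W), 15(W), 18(W), 19(W) — all W, so L
n=21: →14(L), so W
n=22: →20(L), so W
n=23: →0(L), so W
n=24: →12(W), 21(W), 22(W), 23(W) — all W, so L
n=25: →20(L), so W
n=26: →24(L), so W
From 26, the L positions reachable in one move are: 24.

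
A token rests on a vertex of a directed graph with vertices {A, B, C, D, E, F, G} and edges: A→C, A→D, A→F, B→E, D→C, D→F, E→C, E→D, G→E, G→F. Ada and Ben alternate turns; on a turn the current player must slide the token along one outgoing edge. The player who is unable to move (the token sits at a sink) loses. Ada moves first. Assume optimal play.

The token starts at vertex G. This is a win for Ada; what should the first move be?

Move to F.

Build the W/L table. Terminal = L. A non-terminal position is W if it has a move to some L; otherwise it is L.
Every edge goes from a vertex to one that appears earlier in the order F, C, D, A, E, B, G, so processing vertices in that order labels each vertex after all of its successors.
F: no outgoing edge → L
C: no outgoing edge → L
D: →C(L), so W
A: →C(L), so W
E: →C(L), so W
B: →E(W) only, which is W, so L
G: →F(L), so W
From G, the L positions reachable in one move are: F.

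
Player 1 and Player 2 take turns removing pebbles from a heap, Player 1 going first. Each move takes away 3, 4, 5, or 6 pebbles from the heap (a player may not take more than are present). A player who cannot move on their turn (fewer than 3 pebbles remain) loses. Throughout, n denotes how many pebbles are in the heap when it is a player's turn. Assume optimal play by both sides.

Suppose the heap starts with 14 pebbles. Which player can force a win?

Player 1 wins.

Work bottom-up. With no move the player to move loses. Otherwise the position is W if at least one move leads to an L position for the opponent, and L if every move leads to a W.
n=0: no move → L
n=1: no move → L
n=2: no move → L
n=3: W (go to 0, an L position)
n=4: W (go to 1, an L position)
n=5: W (go to 2, an L position)
n=6: W (go to 2, an L position)
n=7: W (go to 2, an L position)
n=8: W (go to 2, an L position)
n=9: L (options 6(W), 5(W), 4(W), 3(W) are all W)
n=10: L (options 7(W), 6(W), 5(W), 4(W) are all W)
n=11: L (options 8(W), 7(W), 6(W), 5(W) are all W)
n=12: W (go to 9, an L position)
n=13: W (go to 10, an L position)
n=14: W (go to 11, an L position)
From 14 Player 1 can remove 3, leaving 11, reaching an L position.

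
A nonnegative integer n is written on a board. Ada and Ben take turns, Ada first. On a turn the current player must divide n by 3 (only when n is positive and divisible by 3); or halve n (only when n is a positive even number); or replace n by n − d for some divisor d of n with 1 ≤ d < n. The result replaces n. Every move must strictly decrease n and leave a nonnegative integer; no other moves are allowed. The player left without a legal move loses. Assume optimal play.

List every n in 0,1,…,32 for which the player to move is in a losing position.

0, 1, 4, 7, 9, 11, 13, 15, 17, 19, 23, 25, 28, 31

Label each position W (a win for the player to move) or L (a loss). A position with no legal move is L; any other position is W exactly when some move reaches an L, and L when every move reaches a W.
n=0: no move → L
n=1: no move → L
n=2: →1(L), so W
n=3: →1(L), so W
n=4: →2(W), 3(W) — all W, so L
n=5: →4(L), so W
n=6: →4(L), so W
n=7: →6(W) only, which is W, so L
n=8: →4(L), so W
n=9: →3(W), 6(W), 8(W) — all W, so L
n=10: →9(L), so W
n=11: →10(W) only, which is W, so L
n=12: →4(L), so W
n=13: →12(W) only, which is W, so L
n=14: →7(L), so W
n=15: →5(W), 10(W), 12(W), 14(W) — all W, so L
n=16: →15(L), so W
n=17: →16(W) only, which is W, so L
n=18: →9(L), so W
n=19: →18(W) only, which is W, so L
n=20: →15(L), so W
n=21: →7(L), so W
n=22: →11(L), so W
n=23: →22(W) only, which is W, so L
n=24: →23(L), so W
n=25: →20(W), 24(W) — all W, so L
n=26: →13(L), so W
n=27: →9(L), so W
n=28: →14(W), 21(W), 24(W), 26(W), 27(W) — all W, so L
n=29: →28(L), so W
n=30: →15(L), so W
n=31: →30(W) only, which is W, so L
n=32: →28(L), so W
Reading off the rows marked L gives the requested list; there are 14 such values of n.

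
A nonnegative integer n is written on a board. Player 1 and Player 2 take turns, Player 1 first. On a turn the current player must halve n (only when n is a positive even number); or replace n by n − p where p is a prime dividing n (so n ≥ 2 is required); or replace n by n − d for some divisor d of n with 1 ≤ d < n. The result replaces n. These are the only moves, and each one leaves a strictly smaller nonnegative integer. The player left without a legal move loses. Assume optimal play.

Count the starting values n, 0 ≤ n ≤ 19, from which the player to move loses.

5

Label each position W (a win for the player to move) or L (a loss). A position with no legal move is L; any other position is W exactly when some move reaches an L, and L when every move reaches a W.
n=0: no move → L
n=1: no move → L
n=2: W (go to 0, an L position)
n=3: W (go to 0, an L position)
n=4: L (options 2(W), 3(W) are all W)
n=5: W (go to 0, an L position)
n=6: W (go to 4, an L position)
n=7: W (go to 0, an L position)
n=8: W (go to 4, an L position)
n=9: L (options 6(W), 8(W) are all W)
n=10: W (go to 9, an L position)
n=11: W (go to 0, an L position)
n=12: W (go to 9, an L position)
n=13: W (go to 0, an L position)
n=14: L (options 7(W), 12(W), 13(W) are all W)
n=15: W (go to 14, an L position)
n=16: W (go to 14, an L position)
n=17: W (go to 0, an L position)
n=18: W (go to 9, an L position)
n=19: W (go to 0, an L position)
L entries with 0 ≤ n ≤ 19: n = 0, 1, 4, 9, 14; that makes 5.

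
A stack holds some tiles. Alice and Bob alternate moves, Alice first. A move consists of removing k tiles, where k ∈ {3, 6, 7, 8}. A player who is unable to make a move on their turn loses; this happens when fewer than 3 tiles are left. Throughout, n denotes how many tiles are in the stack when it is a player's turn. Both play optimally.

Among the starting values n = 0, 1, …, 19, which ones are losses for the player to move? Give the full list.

0, 1, 2, 11, 12, 13

Compute win/loss labels from the base case upward. A position with no move is L. Any other position is W if it can reach an L in one move, else L.
n=0: no move → L
n=1: no move → L
n=2: no move → L
n=3: reaches L-position 0 → W
n=4: reaches L-position 1 → W
n=5: reaches L-position 2 → W
n=6: reaches L-position 0 → W
n=7: reaches L-position 1 → W
n=8: reaches L-position 2 → W
n=9: reaches L-position 2 → W
n=10: reaches L-position 2 → W
n=11: only reaches 8(W), 5(W), 4(W), 3(W), all W → L
n=12: only reaches 9(W), 6(W), 5(W), 4(W), all W → L
n=13: only reaches 10(W), 7(W), 6(W), 5(W), all W → L
n=14: reaches L-position 11 → W
n=15: reaches L-position 12 → W
n=16: reaches L-position 13 → W
n=17: reaches L-position 11 → W
n=18: reaches L-position 12 → W
n=19: reaches L-position 13 → W
Reading off the rows marked L gives the requested list; there are 6 such values of n.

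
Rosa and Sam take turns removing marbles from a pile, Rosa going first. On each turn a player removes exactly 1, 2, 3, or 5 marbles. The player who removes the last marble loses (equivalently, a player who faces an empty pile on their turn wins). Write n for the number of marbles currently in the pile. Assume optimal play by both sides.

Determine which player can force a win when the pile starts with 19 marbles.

Classify positions by backward induction: terminal positions (no move available) are W. From any other position, the mover wins iff some move reaches an L.
n=0: no move; the opponent has just taken the last marble and therefore loses → W
n=1: →0(W) only, which is W, so L
n=2: →1(L), so W
n=3: →1(L), so W
n=4: →1(L), so W
n=5: →4(W), 3(W), 2(W), 0(W) — all W, so L
n=6: →5(L), so W
n=7: →5(L), so W
n=8: →5(L), so W
n=9: →8(W), 7(W), 6(W), 4(W) — all W, so L
n=10: →9(L), so W
n=11: →9(L), so W
n=12: →9(L), so W
n=13: →12(W), 11(W), 10(W), 8(W) — all W, so L
n=14: →13(L), so W
n=15: →13(L), so W
n=16: →13(L), so W
n=17: →16(W), 15(W), 14(W), 12(W) — all W, so L
n=18: →17(L), so W
n=19: →17(L), so W
From 19 Rosa can remove 2, leaving 17, reaching an L position.

Rosa wins.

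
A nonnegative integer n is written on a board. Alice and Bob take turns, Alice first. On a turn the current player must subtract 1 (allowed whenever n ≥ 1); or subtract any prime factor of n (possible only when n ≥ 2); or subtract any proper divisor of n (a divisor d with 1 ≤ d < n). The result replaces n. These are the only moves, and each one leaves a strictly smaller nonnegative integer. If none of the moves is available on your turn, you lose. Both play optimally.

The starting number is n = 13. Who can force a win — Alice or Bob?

Alice wins.

Work bottom-up. With no move the player to move loses. Otherwise the position is W if at least one move leads to an L position for the opponent, and L if every move leads to a W.
n=0: no move → L
n=1: W (go to 0, an L position)
n=2: W (go to 0, an L position)
n=3: W (go to 0, an L position)
n=4: L (options 2(W), 3(W) are all W)
n=5: W (go to 0, an L position)
n=6: W (go to 4, an L position)
n=7: W (go to 0, an L position)
n=8: W (go to 4, an L position)
n=9: L (options 6(W), 8(W) are all W)
n=10: W (go to 9, an L position)
n=11: W (go to 0, an L position)
n=12: W (go to 9, an L position)
n=13: W (go to 0, an L position)
From 13 Alice can move to 0, reaching an L position.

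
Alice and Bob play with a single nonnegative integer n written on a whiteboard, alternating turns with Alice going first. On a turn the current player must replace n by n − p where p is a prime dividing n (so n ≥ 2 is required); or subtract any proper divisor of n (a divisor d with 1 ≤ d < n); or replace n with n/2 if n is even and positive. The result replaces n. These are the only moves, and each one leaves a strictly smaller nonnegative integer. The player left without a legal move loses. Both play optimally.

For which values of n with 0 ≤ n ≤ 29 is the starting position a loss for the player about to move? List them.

0, 1, 4, 9, 14, 20, 26

Positions with no move are L. A position that does have a move is losing for the player to move precisely when every available move leads to a winning position for the opponent. Fill in the labels:
n=0: no move → L
n=1: no move → L
n=2: →0(L), so W
n=3: →0(L), so W
n=4: →2(W), 3(W) — all W, so L
n=5: →0(L), so W
n=6: →4(L), so W
n=7: →0(L), so W
n=8: →4(L), so W
n=9: →6(W), 8(W) — all W, so L
n=10: →9(L), so W
n=11: →0(L), so W
n=12: →9(L), so W
n=13: →0(L), so W
n=14: →7(W), 12(W), 13(W) — all W, so L
n=15: →14(L), so W
n=16: →14(L), so W
n=17: →0(L), so W
n=18: →9(L), so W
n=19: →0(L), so W
n=20: →10(W), 15(W), 16(W), 18(W), 19(W) — all W, so L
n=21: →14(L), so W
n=22: →20(L), so W
n=23: →0(L), so W
n=24: →20(L), so W
n=25: →20(L), so W
n=26: →13(W), 24(W), 25(W) — all W, so L
n=27: →26(L), so W
n=28: →14(L), so W
n=29: →0(L), so W
Reading off the rows marked L gives the requested list; there are 7 such values of n.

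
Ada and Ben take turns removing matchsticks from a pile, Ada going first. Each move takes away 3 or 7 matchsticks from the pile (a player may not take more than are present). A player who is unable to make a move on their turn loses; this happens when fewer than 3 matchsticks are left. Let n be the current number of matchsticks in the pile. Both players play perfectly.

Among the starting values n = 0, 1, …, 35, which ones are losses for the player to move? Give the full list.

Build the W/L table. Terminal = L. A non-terminal position is W if it has a move to some L; otherwise it is L.
n=0: no move → L
n=1: no move → L
n=2: no move → L
n=3: W (go to 0, an L position)
n=4: W (go to 1, an L position)
n=5: W (go to 2, an L position)
n=6: L (sole option 3(W) is W)
n=7: W (go to 0, an L position)
n=8: W (go to 1, an L position)
n=9: W (go to 6, an L position)
n=10: L (options 7(W), 3(W) are all W)
n=11: L (options 8(W), 4(W) are all W)
n=12: L (options 9(W), 5(W) are all W)
n=13: W (go to 10, an L position)
n=14: W (go to 11, an L position)
n=15: W (go to 12, an L position)
n=16: L (options 13(W), 9(W) are all W)
n=17: W (go to 10, an L position)
n=18: W (go to 11, an L position)
n=19: W (go to 16, an L position)
n=20: L (options 17(W), 13(W) are all W)
n=21: L (options 18(W), 14(W) are all W)
n=22: L (options 19(W), 15(W) are all W)
n=23: W (go to 20, an L position)
n=24: W (go to 21, an L position)
n=25: W (go to 22, an L position)
n=26: L (options 23(W), 19(W) are all W)
n=27: W (go to 20, an L position)
n=28: W (go to 21, an L position)
n=29: W (go to 26, an L position)
n=30: L (options 27(W), 23(W) are all W)
n=31: L (options 28(W), 24(W) are all W)
n=32: L (options 29(W), 25(W) are all W)
n=33: W (go to 30, an L position)
n=34: W (go to 31, an L position)
n=35: W (go to 32, an L position)
The losing starting values of n are exactly the entries labelled L in this table (15 of them).

0, 1, 2, 6, 10, 11, 12, 16, 20, 21, 22, 26, 30, 31, 32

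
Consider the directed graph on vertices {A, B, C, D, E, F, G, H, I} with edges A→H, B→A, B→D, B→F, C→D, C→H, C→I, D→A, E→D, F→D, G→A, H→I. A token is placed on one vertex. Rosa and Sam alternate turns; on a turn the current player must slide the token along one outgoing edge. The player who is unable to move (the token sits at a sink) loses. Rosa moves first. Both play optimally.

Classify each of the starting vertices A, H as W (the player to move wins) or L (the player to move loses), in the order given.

A: L, H: W

Build the W/L table. Terminal = L. A non-terminal position is W if it has a move to some L; otherwise it is L.
Every edge goes from a vertex to one that appears earlier in the order I, H, A, D, E, G, F, C, B, so processing vertices in that order labels each vertex after all of its successors.
I: no outgoing edge → L
H: can move to I, which is L ⇒ W
A: the only move is to H(W), a W ⇒ L
D: can move to A, which is L ⇒ W
E: the only move is to D(W), a W ⇒ L
G: can move to A, which is L ⇒ W
F: the only move is to D(W), a W ⇒ L
C: can move to I, which is L ⇒ W
B: can move to F, which is L ⇒ W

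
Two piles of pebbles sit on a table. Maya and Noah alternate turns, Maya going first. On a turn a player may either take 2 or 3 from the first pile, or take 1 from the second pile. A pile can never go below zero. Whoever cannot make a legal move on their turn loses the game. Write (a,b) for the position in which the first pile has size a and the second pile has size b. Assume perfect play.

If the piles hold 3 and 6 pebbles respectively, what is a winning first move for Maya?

Move to (1,6).

Classify positions by backward induction: terminal positions (no move available) are L. From any other position, the mover wins iff some move reaches an L.
No move ever increases a pile, so every position that can arise here has a ≤ 3 and b ≤ 6; it is enough to label the cells with 0 ≤ a ≤ 3 and 0 ≤ b ≤ 6.
Every move lowers a or b (never raises either), so fill the grid row by row in increasing a, and left to right within a row: each cell's successors are then already labelled.
      b=0  b=1  b=2  b=3  b=4  b=5  b=6
a=0:    L    W    L    W    L    W    L
a=1:    L    W    L    W    L    W    L
a=2:    W    L    W    L    W    L    W
a=3:    W    L    W    L    W    L    W
Cells with no legal move (terminal, hence L): (0,0), (1,0).
The remaining L cells, each justified by listing all of its moves:
(0,2): only reaches (0,1)(W), which is W → L
(0,4): only reaches (0,3)(W), which is W → L
(0,6): only reaches (0,5)(W), which is W → L
(1,2): only reaches (1,1)(W), which is W → L
(1,4): only reaches (1,3)(W), which is W → L
(1,6): only reaches (1,5)(W), which is W → L
(2,1): only reaches (0,1)(W), (2,0)(W), all W → L
(2,3): only reaches (0,3)(W), (2,2)(W), all W → L
(2,5): only reaches (0,5)(W), (2,4)(W), all W → L
(3,1): only reaches (1,1)(W), (0,1)(W), (3,0)(W), all W → L
(3,3): only reaches (1,3)(W), (0,3)(W), (3,2)(W), all W → L
(3,5): only reaches (1,5)(W), (0,5)(W), (3,4)(W), all W → L
Every other cell has at least one move into one of the L cells above, so it is W.
From (3,6), the L positions reachable in one move are: (1,6), (0,6), (3,5). Any move reaching one of these is winning.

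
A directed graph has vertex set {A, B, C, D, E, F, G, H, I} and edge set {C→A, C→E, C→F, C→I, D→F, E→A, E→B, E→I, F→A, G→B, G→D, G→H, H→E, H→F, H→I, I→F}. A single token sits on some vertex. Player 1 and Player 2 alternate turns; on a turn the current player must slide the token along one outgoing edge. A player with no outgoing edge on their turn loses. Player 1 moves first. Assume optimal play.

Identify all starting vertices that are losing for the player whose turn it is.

A, B, D, I

Work bottom-up. With no move the player to move loses. Otherwise the position is W if at least one move leads to an L position for the opponent, and L if every move leads to a W.
Every edge goes from a vertex to one that appears earlier in the order B, A, F, I, D, E, H, C, G, so processing vertices in that order labels each vertex after all of its successors.
B: no outgoing edge → L
A: no outgoing edge → L
F: →A(L), so W
I: →F(W) only, which is W, so L
D: →F(W) only, which is W, so L
E: →I(L), so W
H: →I(L), so W
C: →I(L), so W
G: →D(L), so W
Reading off the rows marked L gives the requested list; there are 4 such vertices.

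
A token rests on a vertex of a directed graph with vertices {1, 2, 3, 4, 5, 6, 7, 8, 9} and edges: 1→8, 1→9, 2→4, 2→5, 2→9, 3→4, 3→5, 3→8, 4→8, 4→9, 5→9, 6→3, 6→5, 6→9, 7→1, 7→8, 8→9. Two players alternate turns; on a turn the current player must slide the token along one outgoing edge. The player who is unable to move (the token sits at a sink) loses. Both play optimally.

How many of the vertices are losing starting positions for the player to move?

Label each position W (a win for the player to move) or L (a loss). A position with no legal move is L; any other position is W exactly when some move reaches an L, and L when every move reaches a W.
Every edge goes from a vertex to one that appears earlier in the order 9, 8, 4, 5, 3, 2, 6, 1, 7, so processing vertices in that order labels each vertex after all of its successors.
9: no outgoing edge → L
8: →9(L), so W
4: →9(L), so W
5: →9(L), so W
3: →5(W), 4(W), 8(W) — all W, so L
2: →9(L), so W
6: →3(L), so W
1: →9(L), so W
7: →1(W), 8(W) — all W, so L
The L vertices are 3, 7, 9; that is 3 in all.

3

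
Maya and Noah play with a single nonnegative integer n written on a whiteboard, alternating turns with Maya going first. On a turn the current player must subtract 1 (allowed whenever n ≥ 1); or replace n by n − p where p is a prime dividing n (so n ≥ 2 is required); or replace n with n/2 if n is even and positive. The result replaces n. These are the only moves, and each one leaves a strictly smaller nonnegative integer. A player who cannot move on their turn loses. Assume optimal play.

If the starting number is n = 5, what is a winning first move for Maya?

Move to 0.

Work bottom-up. With no move the player to move loses. Otherwise the position is W if at least one move leads to an L position for the opponent, and L if every move leads to a W.
n=0: no move → L
n=1: W (go to 0, an L position)
n=2: W (go to 0, an L position)
n=3: W (go to 0, an L position)
n=4: L (options 2(W), 3(W) are all W)
n=5: W (go to 0, an L position)
From 5, the L positions reachable in one move are: 0, 4. Any move reaching one of these is winning.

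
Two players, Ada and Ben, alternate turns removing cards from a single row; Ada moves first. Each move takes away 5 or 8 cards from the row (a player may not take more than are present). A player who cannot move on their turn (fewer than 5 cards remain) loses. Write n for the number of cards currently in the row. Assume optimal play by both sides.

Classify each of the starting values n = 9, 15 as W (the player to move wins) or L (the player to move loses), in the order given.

9: W, 15: L

Build the W/L table. Terminal = L. A non-terminal position is W if it has a move to some L; otherwise it is L.
n=0: no move → L
n=1: no move → L
n=2: no move → L
n=3: no move → L
n=4: no move → L
n=5: reaches L-position 0 → W
n=6: reaches L-position 1 → W
n=7: reaches L-position 2 → W
n=8: reaches L-position 3 → W
n=9: reaches L-position 4 → W
n=10: reaches L-position 2 → W
n=11: reaches L-position 3 → W
n=12: reaches L-position 4 → W
n=13: only reaches 8(W), 5(W), all W → L
n=14: only reaches 9(W), 6(W), all W → L
n=15: only reaches 10(W), 7(W), all W → L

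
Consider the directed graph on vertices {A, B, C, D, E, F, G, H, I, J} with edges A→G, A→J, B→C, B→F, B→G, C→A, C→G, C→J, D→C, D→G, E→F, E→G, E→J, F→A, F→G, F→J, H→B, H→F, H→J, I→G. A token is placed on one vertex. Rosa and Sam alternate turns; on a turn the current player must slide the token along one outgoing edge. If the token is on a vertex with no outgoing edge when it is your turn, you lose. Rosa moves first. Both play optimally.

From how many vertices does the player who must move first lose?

Positions with no move are L. A position that does have a move is losing for the player to move precisely when every available move leads to a winning position for the opponent. Fill in the labels:
Every edge goes from a vertex to one that appears earlier in the order J, G, A, C, F, B, E, H, I, D, so processing vertices in that order labels each vertex after all of its successors.
J: no outgoing edge → L
G: no outgoing edge → L
A: reaches L-position G → W
C: reaches L-position G → W
F: reaches L-position G → W
B: reaches L-position G → W
E: reaches L-position G → W
H: reaches L-position J → W
I: reaches L-position G → W
D: reaches L-position G → W
The L vertices are G, J; that is 2 in all.

2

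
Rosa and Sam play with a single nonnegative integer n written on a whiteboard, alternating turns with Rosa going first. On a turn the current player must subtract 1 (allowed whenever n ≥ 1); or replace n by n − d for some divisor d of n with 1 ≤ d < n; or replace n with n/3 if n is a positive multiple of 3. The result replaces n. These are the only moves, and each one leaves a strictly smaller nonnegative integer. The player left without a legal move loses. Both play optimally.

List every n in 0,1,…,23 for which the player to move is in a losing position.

0, 2, 5, 7, 9, 11, 13, 16, 19, 23

Classify positions by backward induction: terminal positions (no move available) are L. From any other position, the mover wins iff some move reaches an L.
n=0: no move → L
n=1: →0(L), so W
n=2: →1(W) only, which is W, so L
n=3: →2(L), so W
n=4: →2(L), so W
n=5: →4(W) only, which is W, so L
n=6: →2(L), so W
n=7: →6(W) only, which is W, so L
n=8: →7(L), so W
n=9: →3(W), 6(W), 8(W) — all W, so L
n=10: →5(L), so W
n=11: →10(W) only, which is W, so L
n=12: →9(L), so W
n=13: →12(W) only, which is W, so L
n=14: →7(L), so W
n=15: →5(L), so W
n=16: →8(W), 12(W), 14(W), 15(W) — all W, so L
n=17: →16(L), so W
n=18: →9(L), so W
n=19: →18(W) only, which is W, so L
n=20: →16(L), so W
n=21: →7(L), so W
n=22: →11(L), so W
n=23: →22(W) only, which is W, so L
The losing starting values of n are exactly the entries labelled L in this table (10 of them).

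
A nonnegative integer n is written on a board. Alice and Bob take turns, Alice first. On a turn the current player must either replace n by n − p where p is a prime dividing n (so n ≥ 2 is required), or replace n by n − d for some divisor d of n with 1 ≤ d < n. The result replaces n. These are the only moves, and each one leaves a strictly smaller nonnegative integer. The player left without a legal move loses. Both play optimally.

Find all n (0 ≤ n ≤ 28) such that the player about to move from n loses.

Positions with no move are L. A position that does have a move is losing for the player to move precisely when every available move leads to a winning position for the opponent. Fill in the labels:
n=0: no move → L
n=1: no move → L
n=2: can move to 0, which is L ⇒ W
n=3: can move to 0, which is L ⇒ W
n=4: moves to 2(W), 3(W); every one is W ⇒ L
n=5: can move to 0, which is L ⇒ W
n=6: can move to 4, which is L ⇒ W
n=7: can move to 0, which is L ⇒ W
n=8: can move to 4, which is L ⇒ W
n=9: moves to 6(W), 8(W); every one is W ⇒ L
n=10: can move to 9, which is L ⇒ W
n=11: can move to 0, which is L ⇒ W
n=12: can move to 9, which is L ⇒ W
n=13: can move to 0, which is L ⇒ W
n=14: moves to 7(W), 12(W), 13(W); every one is W ⇒ L
n=15: can move to 14, which is L ⇒ W
n=16: can move to 14, which is L ⇒ W
n=17: can move to 0, which is L ⇒ W
n=18: can move to 9, which is L ⇒ W
n=19: can move to 0, which is L ⇒ W
n=20: moves to 10(W), 15(W), 16(W), 18(W), 19(W); every one is W ⇒ L
n=21: can move to 14, which is L ⇒ W
n=22: can move to 20, which is L ⇒ W
n=23: can move to 0, which is L ⇒ W
n=24: can move to 20, which is L ⇒ W
n=25: can move to 20, which is L ⇒ W
n=26: moves to 13(W), 24(W), 25(W); every one is W ⇒ L
n=27: can move to 26, which is L ⇒ W
n=28: can move to 14, which is L ⇒ W
The losing starting values of n are exactly the entries labelled L in this table (7 of them).

0, 1, 4, 9, 14, 20, 26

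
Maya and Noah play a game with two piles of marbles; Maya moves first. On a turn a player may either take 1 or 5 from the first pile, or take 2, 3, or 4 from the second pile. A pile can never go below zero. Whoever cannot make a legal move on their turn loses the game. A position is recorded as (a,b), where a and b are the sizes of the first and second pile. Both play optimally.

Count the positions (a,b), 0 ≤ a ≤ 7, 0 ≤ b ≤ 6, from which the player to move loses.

Label each position W (a win for the player to move) or L (a loss). A position with no legal move is L; any other position is W exactly when some move reaches an L, and L when every move reaches a W.
Every move lowers a or b (never raises either), so fill the grid row by row in increasing a, and left to right within a row: each cell's successors are then already labelled.
      b=0  b=1  b=2  b=3  b=4  b=5  b=6
a=0:    L    L    W    W    W    W    L
a=1:    W    W    L    L    W    W    W
a=2:    L    L    W    W    W    W    L
a=3:    W    W    L    L    W    W    W
a=4:    L    L    W    W    W    W    L
a=5:    W    W    L    L    W    W    W
a=6:    L    L    W    W    W    W    L
a=7:    W    W    L    L    W    W    W
Cells with no legal move (terminal, hence L): (0,0), (0,1).
The remaining L cells, each justified by listing all of its moves:
(0,6): L (options (0,4)(W), (0,3)(W), (0,2)(W) are all W)
(1,2): L (options (0,2)(W), (1,0)(W) are all W)
(1,3): L (options (0,3)(W), (1,1)(W), (1,0)(W) are all W)
(2,0): L (sole option (1,0)(W) is W)
(2,1): L (sole option (1,1)(W) is W)
(2,6): L (options (1,6)(W), (2,4)(W), (2,3)(W), (2,2)(W) are all W)
(3,2): L (options (2,2)(W), (3,0)(W) are all W)
(3,3): L (options (2,3)(W), (3,1)(W), (3,0)(W) are all W)
(4,0): L (sole option (3,0)(W) is W)
(4,1): L (sole option (3,1)(W) is W)
(4,6): L (options (3,6)(W), (4,4)(W), (4,3)(W), (4,2)(W) are all W)
(5,2): L (options (4,2)(W), (0,2)(W), (5,0)(W) are all W)
(5,3): L (options (4,3)(W), (0,3)(W), (5,1)(W), (5,0)(W) are all W)
(6,0): L (options (5,0)(W), (1,0)(W) are all W)
(6,1): L (options (5,1)(W), (1,1)(W) are all W)
(6,6): L (options (5,6)(W), (1,6)(W), (6,4)(W), (6,3)(W), (6,2)(W) are all W)
(7,2): L (options (6,2)(W), (2,2)(W), (7,0)(W) are all W)
(7,3): L (options (6,3)(W), (2,3)(W), (7,1)(W), (7,0)(W) are all W)
Every other cell has at least one move into one of the L cells above, so it is W.
L cells per row: a=0: 3, a=1: 2, a=2: 3, a=3: 2, a=4: 3, a=5: 2, a=6: 3, a=7: 2; total 20.

20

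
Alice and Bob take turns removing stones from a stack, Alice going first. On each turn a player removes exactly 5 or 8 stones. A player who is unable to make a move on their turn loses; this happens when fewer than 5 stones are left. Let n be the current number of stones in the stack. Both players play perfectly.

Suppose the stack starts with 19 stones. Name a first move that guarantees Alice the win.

Remove 5, leaving 14.

Compute win/loss labels from the base case upward. A position with no move is L. Any other position is W if it can reach an L in one move, else L.
n=0: no move → L
n=1: no move → L
n=2: no move → L
n=3: no move → L
n=4: no move → L
n=5: W (go to 0, an L position)
n=6: W (go to 1, an L position)
n=7: W (go to 2, an L position)
n=8: W (go to 3, an L position)
n=9: W (go to 4, an L position)
n=10: W (go to 2, an L position)
n=11: W (go to 3, an L position)
n=12: W (go to 4, an L position)
n=13: L (options 8(W), 5(W) are all W)
n=14: L (options 9(W), 6(W) are all W)
n=15: L (options 10(W), 7(W) are all W)
n=16: L (options 11(W), 8(W) are all W)
n=17: L (options 12(W), 9(W) are all W)
n=18: W (go to 13, an L position)
n=19: W (go to 14, an L position)
From 19, the L positions reachable in one move are: 14.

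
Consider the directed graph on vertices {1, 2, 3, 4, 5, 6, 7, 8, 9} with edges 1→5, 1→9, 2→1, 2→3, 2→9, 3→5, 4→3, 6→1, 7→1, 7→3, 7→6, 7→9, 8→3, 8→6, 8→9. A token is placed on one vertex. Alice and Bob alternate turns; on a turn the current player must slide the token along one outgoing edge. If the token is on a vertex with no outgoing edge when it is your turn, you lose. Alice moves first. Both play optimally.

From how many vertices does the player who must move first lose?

4

Positions with no move are L. A position that does have a move is losing for the player to move precisely when every available move leads to a winning position for the opponent. Fill in the labels:
Every edge goes from a vertex to one that appears earlier in the order 5, 9, 1, 3, 6, 4, 8, 2, 7, so processing vertices in that order labels each vertex after all of its successors.
5: no outgoing edge → L
9: no outgoing edge → L
1: →9(L), so W
3: →5(L), so W
6: →1(W) only, which is W, so L
4: →3(W) only, which is W, so L
8: →6(L), so W
2: →9(L), so W
7: →6(L), so W
The L vertices are 4, 5, 6, 9; that is 4 in all.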